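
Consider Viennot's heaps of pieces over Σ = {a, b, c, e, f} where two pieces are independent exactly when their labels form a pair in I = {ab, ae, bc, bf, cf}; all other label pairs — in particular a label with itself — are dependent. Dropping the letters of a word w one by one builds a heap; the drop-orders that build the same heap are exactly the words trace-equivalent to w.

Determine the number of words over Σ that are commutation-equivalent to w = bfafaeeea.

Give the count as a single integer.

45

0(b) covers ∅
1(f) covers ∅
2(a) covers 1:f
3(f) covers 2:a
4(a) covers 3:f
5(e) covers 0:b, 3:f
6(e) covers 5:e
7(e) covers 6:e
8(a) covers 4:a
floor of heap: 0:b, 1:f
completions by unplaced set U, small U first (add the entries for U minus each lowest piece of U):
  |U|=1: {7}:1  {8}:1
  |U|=2: {4,8}:1  {6,7}:1  {7,8}:2
  |U|=3: {4,7,8}:3  {5,6,7}:1  {6,7,8}:3
  |U|=4: {0,5,6,7}:1  {4,6,7,8}:6  {5,6,7,8}:4
  |U|=5: {0,5,6,7,8}:5  {4,5,6,7,8}:10
  |U|=6: {0,4,5,6,7,8}:15  {3,4,5,6,7,8}:10
  |U|=7: {0,3,4,5,6,7,8}:25  {2,3,4,5,6,7,8}:10
  start at 0(b): 10
  start at 1(f): 35
sum over floor = 45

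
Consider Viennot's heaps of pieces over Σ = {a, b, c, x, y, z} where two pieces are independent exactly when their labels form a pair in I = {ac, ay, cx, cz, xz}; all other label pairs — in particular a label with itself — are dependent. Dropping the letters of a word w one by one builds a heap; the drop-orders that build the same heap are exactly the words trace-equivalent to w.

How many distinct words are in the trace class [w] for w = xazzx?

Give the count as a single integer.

3

drop 0:x onto floor
drop 1:a onto {0:x}
drop 2:z onto {1:a}
drop 3:z onto {2:z}
drop 4:x onto {1:a}
ground layer = {0:x}
drop-orders for the pieces not yet dropped (sum over which currently-grounded one goes next):
  1 to go: {3} 1  {4} 1
  2 to go: {2,3} 1  {3,4} 2
  3 to go: {2,3,4} 3
  if 0:x drops first: 3 orders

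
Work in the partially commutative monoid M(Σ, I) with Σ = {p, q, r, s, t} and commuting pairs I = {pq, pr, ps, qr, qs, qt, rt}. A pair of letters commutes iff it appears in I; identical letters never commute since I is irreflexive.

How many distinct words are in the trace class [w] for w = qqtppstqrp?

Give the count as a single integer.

drop 0:q onto floor
drop 1:q onto {0:q}
drop 2:t onto floor
drop 3:p onto {2:t}
drop 4:p onto {3:p}
drop 5:s onto {2:t}
drop 6:t onto {4:p, 5:s}
drop 7:q onto {1:q}
drop 8:r onto {5:s}
drop 9:p onto {6:t}
ground layer = {0:q, 2:t}
drop-orders for the pieces not yet dropped (sum over which currently-grounded one goes next):
  1 to go: {7} 1  {8} 1  {9} 1
  2 to go: {1,7} 1  {6,9} 1  {7,8} 2  {7,9} 2  {8,9} 2
  3 to go: {0,1,7} 1  {1,7,8} 3  {1,7,9} 3  {4,6,9} 1  {6,7,9} 3  {6,8,9} 3  {7,8,9} 6
  4 to go: {0,1,7,8} 4  {0,1,7,9} 4  {1,6,7,9} 6  {1,7,8,9} 12  {3,4,6,9} 1  {4,6,7,9} 4  {4,6,8,9} 4  {5,6,8,9} 3  {6,7,8,9} 12
  5 to go: {0,1,6,7,9} 10  {0,1,7,8,9} 20  {1,4,6,7,9} 10  {1,6,7,8,9} 30  {3,4,6,7,9} 5  {3,4,6,8,9} 5  {4,5,6,8,9} 7  {4,6,7,8,9} 20  {5,6,7,8,9} 15
  6 to go: {0,1,4,6,7,9} 20  {0,1,6,7,8,9} 60  {1,3,4,6,7,9} 15  {1,4,6,7,8,9} 60  {1,5,6,7,8,9} 45  {3,4,5,6,8,9} 12  {3,4,6,7,8,9} 30  {4,5,6,7,8,9} 42
  7 to go: {0,1,3,4,6,7,9} 35  {0,1,4,6,7,8,9} 140  {0,1,5,6,7,8,9} 105  {1,3,4,6,7,8,9} 105  {1,4,5,6,7,8,9} 147  {2,3,4,5,6,8,9} 12  {3,4,5,6,7,8,9} 84
  8 to go: {0,1,3,4,6,7,8,9} 280  {0,1,4,5,6,7,8,9} 392  {1,3,4,5,6,7,8,9} 336  {2,3,4,5,6,7,8,9} 96
  if 0:q drops first: 432 orders
  if 2:t drops first: 1008 orders
heap linearizations: 1440

1440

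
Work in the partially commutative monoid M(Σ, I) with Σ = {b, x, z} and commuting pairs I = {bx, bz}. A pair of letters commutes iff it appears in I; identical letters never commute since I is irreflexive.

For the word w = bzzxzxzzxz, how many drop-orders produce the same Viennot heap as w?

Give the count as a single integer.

drop 0:b onto floor
drop 1:z onto floor
drop 2:z onto {1:z}
drop 3:x onto {2:z}
drop 4:z onto {3:x}
drop 5:x onto {4:z}
drop 6:z onto {5:x}
drop 7:z onto {6:z}
drop 8:x onto {7:z}
drop 9:z onto {8:x}
ground layer = {0:b, 1:z}
drop-orders for the pieces not yet dropped (sum over which currently-grounded one goes next):
  1 to go: {0} 1  {9} 1
  2 to go: {0,9} 2  {8,9} 1
  3 to go: {0,8,9} 3  {7,8,9} 1
  4 to go: {0,7,8,9} 4  {6,7,8,9} 1
  5 to go: {0,6,7,8,9} 5  {5,6,7,8,9} 1
  6 to go: {0,5,6,7,8,9} 6  {4,5,6,7,8,9} 1
  7 to go: {0,4,5,6,7,8,9} 7  {3,4,5,6,7,8,9} 1
  8 to go: {0,3,4,5,6,7,8,9} 8  {2,3,4,5,6,7,8,9} 1
  if 0:b drops first: 1 orders
  if 1:z drops first: 9 orders
heap linearizations: 10

10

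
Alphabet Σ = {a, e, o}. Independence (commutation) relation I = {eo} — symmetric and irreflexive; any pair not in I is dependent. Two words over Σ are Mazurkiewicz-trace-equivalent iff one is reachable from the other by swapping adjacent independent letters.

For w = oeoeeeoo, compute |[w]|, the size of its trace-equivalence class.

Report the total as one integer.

70

drop 0:o onto floor
drop 1:e onto floor
drop 2:o onto {0:o}
drop 3:e onto {1:e}
drop 4:e onto {3:e}
drop 5:e onto {4:e}
drop 6:o onto {2:o}
drop 7:o onto {6:o}
ground layer = {0:o, 1:e}
drop-orders for the pieces not yet dropped (sum over which currently-grounded one goes next):
  1 to go: {5} 1  {7} 1
  2 to go: {4,5} 1  {5,7} 2  {6,7} 1
  3 to go: {2,6,7} 1  {3,4,5} 1  {4,5,7} 3  {5,6,7} 3
  4 to go: {0,2,6,7} 1  {1,3,4,5} 1  {2,5,6,7} 4  {3,4,5,7} 4  {4,5,6,7} 6
  5 to go: {0,2,5,6,7} 5  {1,3,4,5,7} 5  {2,4,5,6,7} 10  {3,4,5,6,7} 10
  6 to go: {0,2,4,5,6,7} 15  {1,3,4,5,6,7} 15  {2,3,4,5,6,7} 20
  if 0:o drops first: 35 orders
  if 1:e drops first: 35 orders
heap linearizations: 70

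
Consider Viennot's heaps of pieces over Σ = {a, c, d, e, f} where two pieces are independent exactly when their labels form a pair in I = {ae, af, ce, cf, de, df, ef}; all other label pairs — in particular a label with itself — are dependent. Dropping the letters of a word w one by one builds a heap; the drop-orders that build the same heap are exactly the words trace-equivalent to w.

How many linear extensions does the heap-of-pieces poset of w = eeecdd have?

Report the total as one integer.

20

0(e) covers ∅
1(e) covers 0:e
2(e) covers 1:e
3(c) covers ∅
4(d) covers 3:c
5(d) covers 4:d
floor of heap: 0:e, 3:c
completions by unplaced set U, small U first (add the entries for U minus each lowest piece of U):
  |U|=1: {2}:1  {5}:1
  |U|=2: {1,2}:1  {2,5}:2  {4,5}:1
  |U|=3: {0,1,2}:1  {1,2,5}:3  {2,4,5}:3  {3,4,5}:1
  |U|=4: {0,1,2,5}:4  {1,2,4,5}:6  {2,3,4,5}:4
  start at 0(e): 10
  start at 3(c): 10
sum over floor = 20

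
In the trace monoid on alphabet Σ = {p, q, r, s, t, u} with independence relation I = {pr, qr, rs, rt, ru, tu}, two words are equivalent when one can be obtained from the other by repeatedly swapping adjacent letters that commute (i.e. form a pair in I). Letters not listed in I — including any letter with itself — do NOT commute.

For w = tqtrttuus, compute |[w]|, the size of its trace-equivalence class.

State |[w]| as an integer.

0(t) covers ∅
1(q) covers 0:t
2(t) covers 1:q
3(r) covers ∅
4(t) covers 2:t
5(t) covers 4:t
6(u) covers 1:q
7(u) covers 6:u
8(s) covers 5:t, 7:u
floor of heap: 0:t, 3:r
completions by unplaced set U, small U first (add the entries for U minus each lowest piece of U):
  |U|=1: {3}:1  {8}:1
  |U|=2: {3,8}:2  {5,8}:1  {7,8}:1
  |U|=3: {3,5,8}:3  {3,7,8}:3  {4,5,8}:1  {5,7,8}:2  {6,7,8}:1
  |U|=4: {2,4,5,8}:1  {3,4,5,8}:4  {3,5,7,8}:8  {3,6,7,8}:4  {4,5,7,8}:3  {5,6,7,8}:3
  |U|=5: {2,3,4,5,8}:5  {2,4,5,7,8}:4  {3,4,5,7,8}:15  {3,5,6,7,8}:15  {4,5,6,7,8}:6
  |U|=6: {2,3,4,5,7,8}:24  {2,4,5,6,7,8}:10  {3,4,5,6,7,8}:36
  |U|=7: {1,2,4,5,6,7,8}:10  {2,3,4,5,6,7,8}:70
  start at 0(t): 80
  start at 3(r): 10
sum over floor = 90

90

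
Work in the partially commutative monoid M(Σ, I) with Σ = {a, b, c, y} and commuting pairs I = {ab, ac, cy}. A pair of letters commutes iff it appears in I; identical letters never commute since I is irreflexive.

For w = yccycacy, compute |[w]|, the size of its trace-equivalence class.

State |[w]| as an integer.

drop 0:y onto floor
drop 1:c onto floor
drop 2:c onto {1:c}
drop 3:y onto {0:y}
drop 4:c onto {2:c}
drop 5:a onto {3:y}
drop 6:c onto {4:c}
drop 7:y onto {5:a}
ground layer = {0:y, 1:c}
drop-orders for the pieces not yet dropped (sum over which currently-grounded one goes next):
  1 to go: {6} 1  {7} 1
  2 to go: {4,6} 1  {5,7} 1  {6,7} 2
  3 to go: {2,4,6} 1  {3,5,7} 1  {4,6,7} 3  {5,6,7} 3
  4 to go: {0,3,5,7} 1  {1,2,4,6} 1  {2,4,6,7} 4  {3,5,6,7} 4  {4,5,6,7} 6
  5 to go: {0,3,5,6,7} 5  {1,2,4,6,7} 5  {2,4,5,6,7} 10  {3,4,5,6,7} 10
  6 to go: {0,3,4,5,6,7} 15  {1,2,4,5,6,7} 15  {2,3,4,5,6,7} 20
  if 0:y drops first: 35 orders
  if 1:c drops first: 35 orders
heap linearizations: 70

70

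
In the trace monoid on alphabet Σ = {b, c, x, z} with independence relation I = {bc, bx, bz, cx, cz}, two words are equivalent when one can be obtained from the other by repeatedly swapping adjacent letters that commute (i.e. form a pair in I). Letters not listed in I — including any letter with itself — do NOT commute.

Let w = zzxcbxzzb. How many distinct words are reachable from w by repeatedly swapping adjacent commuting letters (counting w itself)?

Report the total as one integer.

252

drop 0:z onto floor
drop 1:z onto {0:z}
drop 2:x onto {1:z}
drop 3:c onto floor
drop 4:b onto floor
drop 5:x onto {2:x}
drop 6:z onto {5:x}
drop 7:z onto {6:z}
drop 8:b onto {4:b}
ground layer = {0:z, 3:c, 4:b}
drop-orders for the pieces not yet dropped (sum over which currently-grounded one goes next):
  1 to go: {3} 1  {7} 1  {8} 1
  2 to go: {3,7} 2  {3,8} 2  {4,8} 1  {6,7} 1  {7,8} 2
  3 to go: {3,4,8} 3  {3,6,7} 3  {3,7,8} 6  {4,7,8} 3  {5,6,7} 1  {6,7,8} 3
  4 to go: {2,5,6,7} 1  {3,4,7,8} 12  {3,5,6,7} 4  {3,6,7,8} 12  {4,6,7,8} 6  {5,6,7,8} 4
  5 to go: {1,2,5,6,7} 1  {2,3,5,6,7} 5  {2,5,6,7,8} 5  {3,4,6,7,8} 30  {3,5,6,7,8} 20  {4,5,6,7,8} 10
  6 to go: {0,1,2,5,6,7} 1  {1,2,3,5,6,7} 6  {1,2,5,6,7,8} 6  {2,3,5,6,7,8} 30  {2,4,5,6,7,8} 15  {3,4,5,6,7,8} 60
  7 to go: {0,1,2,3,5,6,7} 7  {0,1,2,5,6,7,8} 7  {1,2,3,5,6,7,8} 42  {1,2,4,5,6,7,8} 21  {2,3,4,5,6,7,8} 105
  if 0:z drops first: 168 orders
  if 3:c drops first: 28 orders
  if 4:b drops first: 56 orders
heap linearizations: 252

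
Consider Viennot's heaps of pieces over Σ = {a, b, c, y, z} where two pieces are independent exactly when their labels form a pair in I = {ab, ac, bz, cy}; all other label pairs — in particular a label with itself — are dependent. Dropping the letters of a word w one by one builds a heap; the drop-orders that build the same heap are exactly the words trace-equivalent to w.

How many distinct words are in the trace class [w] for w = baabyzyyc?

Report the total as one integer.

18

#0=b has no predecessor
#1=a has no predecessor
#2=a depends on [1:a]
#3=b depends on [0:b]
#4=y depends on [2:a, 3:b]
#5=z depends on [4:y]
#6=y depends on [5:z]
#7=y depends on [6:y]
#8=c depends on [5:z]
sources: [0:b, 1:a]
N(rest) = Σ N(rest − s) over sources s of rest; N(one piece) = 1:
  size 1 → [7]=1  [8]=1
  size 2 → [6,7]=1  [7,8]=2
  size 3 → [6,7,8]=3
  size 4 → [5,6,7,8]=3
  size 5 → [4,5,6,7,8]=3
  size 6 → [2,4,5,6,7,8]=3  [3,4,5,6,7,8]=3
  size 7 → [0,3,4,5,6,7,8]=3  [1,2,4,5,6,7,8]=3  [2,3,4,5,6,7,8]=6
  first=0(b) contributes 9
  first=1(a) contributes 9
|[w]| = 18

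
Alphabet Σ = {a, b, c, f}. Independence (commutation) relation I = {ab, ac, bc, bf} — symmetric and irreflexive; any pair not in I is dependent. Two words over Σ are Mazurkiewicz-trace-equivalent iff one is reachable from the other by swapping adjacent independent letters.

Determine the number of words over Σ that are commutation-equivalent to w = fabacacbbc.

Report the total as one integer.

piece 0:f — minimal
piece 1:a rests on {0:f}
piece 2:b — minimal
piece 3:a rests on {1:a}
piece 4:c rests on {0:f}
piece 5:a rests on {3:a}
piece 6:c rests on {4:c}
piece 7:b rests on {2:b}
piece 8:b rests on {7:b}
piece 9:c rests on {6:c}
minimal pieces: {0:f, 2:b}
ways to finish when only these pieces remain (= sum over removing one remaining piece with nothing left below it):
  1 left: {5}→1  {8}→1  {9}→1
  2 left: {3,5}→1  {5,8}→2  {5,9}→2  {6,9}→1  {7,8}→1  {8,9}→2
  3 left: {1,3,5}→1  {2,7,8}→1  {3,5,8}→3  {3,5,9}→3  {4,6,9}→1  {5,6,9}→3  {5,7,8}→3  {5,8,9}→6  {6,8,9}→3  {7,8,9}→3
  4 left: {1,3,5,8}→4  {1,3,5,9}→4  {2,5,7,8}→4  {2,7,8,9}→4  {3,5,6,9}→6  {3,5,7,8}→6  {3,5,8,9}→12  {4,5,6,9}→4  {4,6,8,9}→4  {5,6,8,9}→12  {5,7,8,9}→12  {6,7,8,9}→6
  5 left: {1,3,5,6,9}→10  {1,3,5,7,8}→10  {1,3,5,8,9}→20  {2,3,5,7,8}→10  {2,5,7,8,9}→20  {2,6,7,8,9}→10  {3,4,5,6,9}→10  {3,5,6,8,9}→30  {3,5,7,8,9}→30  {4,5,6,8,9}→20  {4,6,7,8,9}→10  {5,6,7,8,9}→30
  6 left: {1,2,3,5,7,8}→20  {1,3,4,5,6,9}→20  {1,3,5,6,8,9}→60  {1,3,5,7,8,9}→60  {2,3,5,7,8,9}→60  {2,4,6,7,8,9}→20  {2,5,6,7,8,9}→60  {3,4,5,6,8,9}→60  {3,5,6,7,8,9}→90  {4,5,6,7,8,9}→60
  7 left: {0,1,3,4,5,6,9}→20  {1,2,3,5,7,8,9}→140  {1,3,4,5,6,8,9}→140  {1,3,5,6,7,8,9}→210  {2,3,5,6,7,8,9}→210  {2,4,5,6,7,8,9}→140  {3,4,5,6,7,8,9}→210
  8 left: {0,1,3,4,5,6,8,9}→160  {1,2,3,5,6,7,8,9}→560  {1,3,4,5,6,7,8,9}→560  {2,3,4,5,6,7,8,9}→560
  placing 0:f first → 1680 extensions
  placing 2:b first → 720 extensions
total linear extensions = 2400

2400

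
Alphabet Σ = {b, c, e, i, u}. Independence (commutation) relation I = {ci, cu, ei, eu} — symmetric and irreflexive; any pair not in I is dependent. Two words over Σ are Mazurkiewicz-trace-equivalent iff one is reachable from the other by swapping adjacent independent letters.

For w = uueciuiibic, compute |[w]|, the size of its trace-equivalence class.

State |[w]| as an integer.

piece 0:u — minimal
piece 1:u rests on {0:u}
piece 2:e — minimal
piece 3:c rests on {2:e}
piece 4:i rests on {1:u}
piece 5:u rests on {4:i}
piece 6:i rests on {5:u}
piece 7:i rests on {6:i}
piece 8:b rests on {3:c, 7:i}
piece 9:i rests on {8:b}
piece 10:c rests on {8:b}
minimal pieces: {0:u, 2:e}
ways to finish when only these pieces remain (= sum over removing one remaining piece with nothing left below it):
  1 left: {9}→1  {10}→1
  2 left: {9,10}→2
  3 left: {8,9,10}→2
  4 left: {3,8,9,10}→2  {7,8,9,10}→2
  5 left: {2,3,8,9,10}→2  {3,7,8,9,10}→4  {6,7,8,9,10}→2
  6 left: {2,3,7,8,9,10}→6  {3,6,7,8,9,10}→6  {5,6,7,8,9,10}→2
  7 left: {2,3,6,7,8,9,10}→12  {3,5,6,7,8,9,10}→8  {4,5,6,7,8,9,10}→2
  8 left: {1,4,5,6,7,8,9,10}→2  {2,3,5,6,7,8,9,10}→20  {3,4,5,6,7,8,9,10}→10
  9 left: {0,1,4,5,6,7,8,9,10}→2  {1,3,4,5,6,7,8,9,10}→12  {2,3,4,5,6,7,8,9,10}→30
  placing 0:u first → 42 extensions
  placing 2:e first → 14 extensions
total linear extensions = 56

56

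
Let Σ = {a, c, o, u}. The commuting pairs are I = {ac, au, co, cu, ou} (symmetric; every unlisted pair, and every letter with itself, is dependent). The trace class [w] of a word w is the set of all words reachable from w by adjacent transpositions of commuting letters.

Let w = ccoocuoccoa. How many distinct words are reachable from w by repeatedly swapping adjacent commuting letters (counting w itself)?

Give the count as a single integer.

piece 0:c — minimal
piece 1:c rests on {0:c}
piece 2:o — minimal
piece 3:o rests on {2:o}
piece 4:c rests on {1:c}
piece 5:u — minimal
piece 6:o rests on {3:o}
piece 7:c rests on {4:c}
piece 8:c rests on {7:c}
piece 9:o rests on {6:o}
piece 10:a rests on {9:o}
minimal pieces: {0:c, 2:o, 5:u}
ways to finish when only these pieces remain (= sum over removing one remaining piece with nothing left below it):
  1 left: {5}→1  {8}→1  {10}→1
  2 left: {5,8}→2  {5,10}→2  {7,8}→1  {8,10}→2  {9,10}→1
  3 left: {4,7,8}→1  {5,7,8}→3  {5,8,10}→6  {5,9,10}→3  {6,9,10}→1  {7,8,10}→3  {8,9,10}→3
  4 left: {1,4,7,8}→1  {3,6,9,10}→1  {4,5,7,8}→4  {4,7,8,10}→4  {5,6,9,10}→4  {5,7,8,10}→12  {5,8,9,10}→12  {6,8,9,10}→4  {7,8,9,10}→6
  5 left: {0,1,4,7,8}→1  {1,4,5,7,8}→5  {1,4,7,8,10}→5  {2,3,6,9,10}→1  {3,5,6,9,10}→5  {3,6,8,9,10}→5  {4,5,7,8,10}→20  {4,7,8,9,10}→10  {5,6,8,9,10}→20  {5,7,8,9,10}→30  {6,7,8,9,10}→10
  6 left: {0,1,4,5,7,8}→6  {0,1,4,7,8,10}→6  {1,4,5,7,8,10}→30  {1,4,7,8,9,10}→15  {2,3,5,6,9,10}→6  {2,3,6,8,9,10}→6  {3,5,6,8,9,10}→30  {3,6,7,8,9,10}→15  {4,5,7,8,9,10}→60  {4,6,7,8,9,10}→20  {5,6,7,8,9,10}→60
  7 left: {0,1,4,5,7,8,10}→42  {0,1,4,7,8,9,10}→21  {1,4,5,7,8,9,10}→105  {1,4,6,7,8,9,10}→35  {2,3,5,6,8,9,10}→42  {2,3,6,7,8,9,10}→21  {3,4,6,7,8,9,10}→35  {3,5,6,7,8,9,10}→105  {4,5,6,7,8,9,10}→140
  8 left: {0,1,4,5,7,8,9,10}→168  {0,1,4,6,7,8,9,10}→56  {1,3,4,6,7,8,9,10}→70  {1,4,5,6,7,8,9,10}→280  {2,3,4,6,7,8,9,10}→56  {2,3,5,6,7,8,9,10}→168  {3,4,5,6,7,8,9,10}→280
  9 left: {0,1,3,4,6,7,8,9,10}→126  {0,1,4,5,6,7,8,9,10}→504  {1,2,3,4,6,7,8,9,10}→126  {1,3,4,5,6,7,8,9,10}→630  {2,3,4,5,6,7,8,9,10}→504
  placing 0:c first → 1260 extensions
  placing 2:o first → 1260 extensions
  placing 5:u first → 252 extensions
total linear extensions = 2772

2772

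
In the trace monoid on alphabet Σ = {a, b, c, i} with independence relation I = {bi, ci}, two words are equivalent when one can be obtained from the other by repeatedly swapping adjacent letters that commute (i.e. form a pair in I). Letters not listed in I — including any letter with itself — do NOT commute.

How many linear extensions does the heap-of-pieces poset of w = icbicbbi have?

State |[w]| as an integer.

drop 0:i onto floor
drop 1:c onto floor
drop 2:b onto {1:c}
drop 3:i onto {0:i}
drop 4:c onto {2:b}
drop 5:b onto {4:c}
drop 6:b onto {5:b}
drop 7:i onto {3:i}
ground layer = {0:i, 1:c}
drop-orders for the pieces not yet dropped (sum over which currently-grounded one goes next):
  1 to go: {6} 1  {7} 1
  2 to go: {3,7} 1  {5,6} 1  {6,7} 2
  3 to go: {0,3,7} 1  {3,6,7} 3  {4,5,6} 1  {5,6,7} 3
  4 to go: {0,3,6,7} 4  {2,4,5,6} 1  {3,5,6,7} 6  {4,5,6,7} 4
  5 to go: {0,3,5,6,7} 10  {1,2,4,5,6} 1  {2,4,5,6,7} 5  {3,4,5,6,7} 10
  6 to go: {0,3,4,5,6,7} 20  {1,2,4,5,6,7} 6  {2,3,4,5,6,7} 15
  if 0:i drops first: 21 orders
  if 1:c drops first: 35 orders
heap linearizations: 56

56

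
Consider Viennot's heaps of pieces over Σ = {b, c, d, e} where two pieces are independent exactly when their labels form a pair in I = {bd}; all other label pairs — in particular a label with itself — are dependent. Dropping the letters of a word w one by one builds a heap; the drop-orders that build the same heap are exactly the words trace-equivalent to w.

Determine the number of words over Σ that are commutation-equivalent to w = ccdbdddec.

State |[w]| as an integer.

5

piece 0:c — minimal
piece 1:c rests on {0:c}
piece 2:d rests on {1:c}
piece 3:b rests on {1:c}
piece 4:d rests on {2:d}
piece 5:d rests on {4:d}
piece 6:d rests on {5:d}
piece 7:e rests on {3:b, 6:d}
piece 8:c rests on {7:e}
minimal pieces: {0:c}
ways to finish when only these pieces remain (= sum over removing one remaining piece with nothing left below it):
  1 left: {8}→1
  2 left: {7,8}→1
  3 left: {3,7,8}→1  {6,7,8}→1
  4 left: {3,6,7,8}→2  {5,6,7,8}→1
  5 left: {3,5,6,7,8}→3  {4,5,6,7,8}→1
  6 left: {2,4,5,6,7,8}→1  {3,4,5,6,7,8}→4
  7 left: {2,3,4,5,6,7,8}→5
  placing 0:c first → 5 extensions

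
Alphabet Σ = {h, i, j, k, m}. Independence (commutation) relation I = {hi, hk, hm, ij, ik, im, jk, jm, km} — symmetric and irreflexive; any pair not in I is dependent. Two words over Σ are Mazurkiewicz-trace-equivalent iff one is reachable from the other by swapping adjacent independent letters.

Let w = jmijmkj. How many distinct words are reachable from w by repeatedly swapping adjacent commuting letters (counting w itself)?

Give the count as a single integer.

0(j) covers ∅
1(m) covers ∅
2(i) covers ∅
3(j) covers 0:j
4(m) covers 1:m
5(k) covers ∅
6(j) covers 3:j
floor of heap: 0:j, 1:m, 2:i, 5:k
completions by unplaced set U, small U first (add the entries for U minus each lowest piece of U):
  |U|=1: {2}:1  {4}:1  {5}:1  {6}:1
  |U|=2: {1,4}:1  {2,4}:2  {2,5}:2  {2,6}:2  {3,6}:1  {4,5}:2  {4,6}:2  {5,6}:2
  |U|=3: {0,3,6}:1  {1,2,4}:3  {1,4,5}:3  {1,4,6}:3  {2,3,6}:3  {2,4,5}:6  {2,4,6}:6  {2,5,6}:6  {3,4,6}:3  {3,5,6}:3  {4,5,6}:6
  |U|=4: {0,2,3,6}:4  {0,3,4,6}:4  {0,3,5,6}:4  {1,2,4,5}:12  {1,2,4,6}:12  {1,3,4,6}:6  {1,4,5,6}:12  {2,3,4,6}:12  {2,3,5,6}:12  {2,4,5,6}:24  {3,4,5,6}:12
  |U|=5: {0,1,3,4,6}:10  {0,2,3,4,6}:20  {0,2,3,5,6}:20  {0,3,4,5,6}:20  {1,2,3,4,6}:30  {1,2,4,5,6}:60  {1,3,4,5,6}:30  {2,3,4,5,6}:60
  start at 0(j): 180
  start at 1(m): 120
  start at 2(i): 60
  start at 5(k): 60
sum over floor = 420

420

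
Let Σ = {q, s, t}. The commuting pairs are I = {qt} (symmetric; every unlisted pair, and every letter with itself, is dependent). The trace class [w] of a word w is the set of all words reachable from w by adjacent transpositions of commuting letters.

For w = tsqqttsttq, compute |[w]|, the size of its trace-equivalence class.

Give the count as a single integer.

18

0(t) covers ∅
1(s) covers 0:t
2(q) covers 1:s
3(q) covers 2:q
4(t) covers 1:s
5(t) covers 4:t
6(s) covers 3:q, 5:t
7(t) covers 6:s
8(t) covers 7:t
9(q) covers 6:s
floor of heap: 0:t
completions by unplaced set U, small U first (add the entries for U minus each lowest piece of U):
  |U|=1: {8}:1  {9}:1
  |U|=2: {7,8}:1  {8,9}:2
  |U|=3: {7,8,9}:3
  |U|=4: {6,7,8,9}:3
  |U|=5: {3,6,7,8,9}:3  {5,6,7,8,9}:3
  |U|=6: {2,3,6,7,8,9}:3  {3,5,6,7,8,9}:6  {4,5,6,7,8,9}:3
  |U|=7: {2,3,5,6,7,8,9}:9  {3,4,5,6,7,8,9}:9
  |U|=8: {2,3,4,5,6,7,8,9}:18
  start at 0(t): 18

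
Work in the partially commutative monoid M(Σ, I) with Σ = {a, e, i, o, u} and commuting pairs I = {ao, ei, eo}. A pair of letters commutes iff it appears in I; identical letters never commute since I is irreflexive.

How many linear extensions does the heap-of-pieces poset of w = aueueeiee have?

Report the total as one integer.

5

piece 0:a — minimal
piece 1:u rests on {0:a}
piece 2:e rests on {1:u}
piece 3:u rests on {2:e}
piece 4:e rests on {3:u}
piece 5:e rests on {4:e}
piece 6:i rests on {3:u}
piece 7:e rests on {5:e}
piece 8:e rests on {7:e}
minimal pieces: {0:a}
ways to finish when only these pieces remain (= sum over removing one remaining piece with nothing left below it):
  1 left: {6}→1  {8}→1
  2 left: {6,8}→2  {7,8}→1
  3 left: {5,7,8}→1  {6,7,8}→3
  4 left: {4,5,7,8}→1  {5,6,7,8}→4
  5 left: {4,5,6,7,8}→5
  6 left: {3,4,5,6,7,8}→5
  7 left: {2,3,4,5,6,7,8}→5
  placing 0:a first → 5 extensions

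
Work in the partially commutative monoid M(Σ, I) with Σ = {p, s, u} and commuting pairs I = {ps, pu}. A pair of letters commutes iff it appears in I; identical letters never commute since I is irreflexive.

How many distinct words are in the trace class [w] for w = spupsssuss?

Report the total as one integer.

piece 0:s — minimal
piece 1:p — minimal
piece 2:u rests on {0:s}
piece 3:p rests on {1:p}
piece 4:s rests on {2:u}
piece 5:s rests on {4:s}
piece 6:s rests on {5:s}
piece 7:u rests on {6:s}
piece 8:s rests on {7:u}
piece 9:s rests on {8:s}
minimal pieces: {0:s, 1:p}
ways to finish when only these pieces remain (= sum over removing one remaining piece with nothing left below it):
  1 left: {3}→1  {9}→1
  2 left: {1,3}→1  {3,9}→2  {8,9}→1
  3 left: {1,3,9}→3  {3,8,9}→3  {7,8,9}→1
  4 left: {1,3,8,9}→6  {3,7,8,9}→4  {6,7,8,9}→1
  5 left: {1,3,7,8,9}→10  {3,6,7,8,9}→5  {5,6,7,8,9}→1
  6 left: {1,3,6,7,8,9}→15  {3,5,6,7,8,9}→6  {4,5,6,7,8,9}→1
  7 left: {1,3,5,6,7,8,9}→21  {2,4,5,6,7,8,9}→1  {3,4,5,6,7,8,9}→7
  8 left: {0,2,4,5,6,7,8,9}→1  {1,3,4,5,6,7,8,9}→28  {2,3,4,5,6,7,8,9}→8
  placing 0:s first → 36 extensions
  placing 1:p first → 9 extensions
total linear extensions = 45

45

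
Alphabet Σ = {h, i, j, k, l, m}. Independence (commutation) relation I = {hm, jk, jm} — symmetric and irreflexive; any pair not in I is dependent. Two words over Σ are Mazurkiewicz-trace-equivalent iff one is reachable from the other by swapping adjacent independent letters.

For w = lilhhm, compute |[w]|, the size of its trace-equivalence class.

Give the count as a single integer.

0(l) covers ∅
1(i) covers 0:l
2(l) covers 1:i
3(h) covers 2:l
4(h) covers 3:h
5(m) covers 2:l
floor of heap: 0:l
completions by unplaced set U, small U first (add the entries for U minus each lowest piece of U):
  |U|=1: {4}:1  {5}:1
  |U|=2: {3,4}:1  {4,5}:2
  |U|=3: {3,4,5}:3
  |U|=4: {2,3,4,5}:3
  start at 0(l): 3

3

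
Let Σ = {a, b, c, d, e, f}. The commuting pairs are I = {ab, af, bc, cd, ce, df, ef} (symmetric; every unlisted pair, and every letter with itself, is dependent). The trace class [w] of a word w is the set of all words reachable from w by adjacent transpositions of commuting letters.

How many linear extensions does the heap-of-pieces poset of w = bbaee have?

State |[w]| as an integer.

3

#0=b has no predecessor
#1=b depends on [0:b]
#2=a has no predecessor
#3=e depends on [1:b, 2:a]
#4=e depends on [3:e]
sources: [0:b, 2:a]
N(rest) = Σ N(rest − s) over sources s of rest; N(one piece) = 1:
  size 1 → [4]=1
  size 2 → [3,4]=1
  size 3 → [1,3,4]=1  [2,3,4]=1
  first=0(b) contributes 2
  first=2(a) contributes 1
|[w]| = 3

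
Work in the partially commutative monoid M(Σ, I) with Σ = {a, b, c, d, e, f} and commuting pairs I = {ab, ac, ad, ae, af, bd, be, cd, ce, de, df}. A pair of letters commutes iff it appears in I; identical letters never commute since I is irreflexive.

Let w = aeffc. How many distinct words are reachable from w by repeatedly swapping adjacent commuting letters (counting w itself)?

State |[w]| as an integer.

5

0(a) covers ∅
1(e) covers ∅
2(f) covers 1:e
3(f) covers 2:f
4(c) covers 3:f
floor of heap: 0:a, 1:e
completions by unplaced set U, small U first (add the entries for U minus each lowest piece of U):
  |U|=1: {0}:1  {4}:1
  |U|=2: {0,4}:2  {3,4}:1
  |U|=3: {0,3,4}:3  {2,3,4}:1
  start at 0(a): 1
  start at 1(e): 4
sum over floor = 5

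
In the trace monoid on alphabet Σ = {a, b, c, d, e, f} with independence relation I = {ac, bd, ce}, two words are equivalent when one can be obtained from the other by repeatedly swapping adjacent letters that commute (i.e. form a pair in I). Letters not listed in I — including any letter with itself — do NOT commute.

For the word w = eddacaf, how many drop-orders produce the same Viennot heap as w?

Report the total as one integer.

0(e) covers ∅
1(d) covers 0:e
2(d) covers 1:d
3(a) covers 2:d
4(c) covers 2:d
5(a) covers 3:a
6(f) covers 4:c, 5:a
floor of heap: 0:e
completions by unplaced set U, small U first (add the entries for U minus each lowest piece of U):
  |U|=1: {6}:1
  |U|=2: {4,6}:1  {5,6}:1
  |U|=3: {3,5,6}:1  {4,5,6}:2
  |U|=4: {3,4,5,6}:3
  |U|=5: {2,3,4,5,6}:3
  start at 0(e): 3

3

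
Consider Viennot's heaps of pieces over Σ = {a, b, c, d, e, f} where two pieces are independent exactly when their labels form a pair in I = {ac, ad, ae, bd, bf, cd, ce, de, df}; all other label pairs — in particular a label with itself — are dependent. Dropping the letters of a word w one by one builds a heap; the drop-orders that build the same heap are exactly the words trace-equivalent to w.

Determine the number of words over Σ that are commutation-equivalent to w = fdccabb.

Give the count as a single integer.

21

#0=f has no predecessor
#1=d has no predecessor
#2=c depends on [0:f]
#3=c depends on [2:c]
#4=a depends on [0:f]
#5=b depends on [3:c, 4:a]
#6=b depends on [5:b]
sources: [0:f, 1:d]
N(rest) = Σ N(rest − s) over sources s of rest; N(one piece) = 1:
  size 1 → [1]=1  [6]=1
  size 2 → [1,6]=2  [5,6]=1
  size 3 → [1,5,6]=3  [3,5,6]=1  [4,5,6]=1
  size 4 → [1,3,5,6]=4  [1,4,5,6]=4  [2,3,5,6]=1  [3,4,5,6]=2
  size 5 → [1,2,3,5,6]=5  [1,3,4,5,6]=10  [2,3,4,5,6]=3
  first=0(f) contributes 18
  first=1(d) contributes 3
|[w]| = 21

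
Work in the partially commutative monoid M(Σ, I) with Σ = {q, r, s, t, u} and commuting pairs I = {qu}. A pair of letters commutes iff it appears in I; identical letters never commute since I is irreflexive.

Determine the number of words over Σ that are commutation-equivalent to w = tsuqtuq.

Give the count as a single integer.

drop 0:t onto floor
drop 1:s onto {0:t}
drop 2:u onto {1:s}
drop 3:q onto {1:s}
drop 4:t onto {2:u, 3:q}
drop 5:u onto {4:t}
drop 6:q onto {4:t}
ground layer = {0:t}
drop-orders for the pieces not yet dropped (sum over which currently-grounded one goes next):
  1 to go: {5} 1  {6} 1
  2 to go: {5,6} 2
  3 to go: {4,5,6} 2
  4 to go: {2,4,5,6} 2  {3,4,5,6} 2
  5 to go: {2,3,4,5,6} 4
  if 0:t drops first: 4 orders

4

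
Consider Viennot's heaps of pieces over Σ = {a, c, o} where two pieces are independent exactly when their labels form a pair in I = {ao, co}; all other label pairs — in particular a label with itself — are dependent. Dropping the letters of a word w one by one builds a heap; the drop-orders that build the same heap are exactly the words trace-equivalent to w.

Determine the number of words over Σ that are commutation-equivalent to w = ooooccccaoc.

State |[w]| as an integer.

462

0(o) covers ∅
1(o) covers 0:o
2(o) covers 1:o
3(o) covers 2:o
4(c) covers ∅
5(c) covers 4:c
6(c) covers 5:c
7(c) covers 6:c
8(a) covers 7:c
9(o) covers 3:o
10(c) covers 8:a
floor of heap: 0:o, 4:c
completions by unplaced set U, small U first (add the entries for U minus each lowest piece of U):
  |U|=1: {9}:1  {10}:1
  |U|=2: {3,9}:1  {8,10}:1  {9,10}:2
  |U|=3: {2,3,9}:1  {3,9,10}:3  {7,8,10}:1  {8,9,10}:3
  |U|=4: {1,2,3,9}:1  {2,3,9,10}:4  {3,8,9,10}:6  {6,7,8,10}:1  {7,8,9,10}:4
  |U|=5: {0,1,2,3,9}:1  {1,2,3,9,10}:5  {2,3,8,9,10}:10  {3,7,8,9,10}:10  {5,6,7,8,10}:1  {6,7,8,9,10}:5
  |U|=6: {0,1,2,3,9,10}:6  {1,2,3,8,9,10}:15  {2,3,7,8,9,10}:20  {3,6,7,8,9,10}:15  {4,5,6,7,8,10}:1  {5,6,7,8,9,10}:6
  |U|=7: {0,1,2,3,8,9,10}:21  {1,2,3,7,8,9,10}:35  {2,3,6,7,8,9,10}:35  {3,5,6,7,8,9,10}:21  {4,5,6,7,8,9,10}:7
  |U|=8: {0,1,2,3,7,8,9,10}:56  {1,2,3,6,7,8,9,10}:70  {2,3,5,6,7,8,9,10}:56  {3,4,5,6,7,8,9,10}:28
  |U|=9: {0,1,2,3,6,7,8,9,10}:126  {1,2,3,5,6,7,8,9,10}:126  {2,3,4,5,6,7,8,9,10}:84
  start at 0(o): 210
  start at 4(c): 252
sum over floor = 462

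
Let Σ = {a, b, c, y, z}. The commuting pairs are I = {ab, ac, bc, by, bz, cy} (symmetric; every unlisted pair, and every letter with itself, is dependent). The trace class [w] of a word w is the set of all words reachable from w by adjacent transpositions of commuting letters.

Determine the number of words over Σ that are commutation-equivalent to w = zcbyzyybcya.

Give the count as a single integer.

550

drop 0:z onto floor
drop 1:c onto {0:z}
drop 2:b onto floor
drop 3:y onto {0:z}
drop 4:z onto {1:c, 3:y}
drop 5:y onto {4:z}
drop 6:y onto {5:y}
drop 7:b onto {2:b}
drop 8:c onto {4:z}
drop 9:y onto {6:y}
drop 10:a onto {9:y}
ground layer = {0:z, 2:b}
drop-orders for the pieces not yet dropped (sum over which currently-grounded one goes next):
  1 to go: {7} 1  {8} 1  {10} 1
  2 to go: {2,7} 1  {7,8} 2  {7,10} 2  {8,10} 2  {9,10} 1
  3 to go: {2,7,8} 3  {2,7,10} 3  {6,9,10} 1  {7,8,10} 6  {7,9,10} 3  {8,9,10} 3
  4 to go: {2,7,8,10} 12  {2,7,9,10} 6  {5,6,9,10} 1  {6,7,9,10} 4  {6,8,9,10} 4  {7,8,9,10} 12
  5 to go: {2,6,7,9,10} 10  {2,7,8,9,10} 30  {5,6,7,9,10} 5  {5,6,8,9,10} 5  {6,7,8,9,10} 20
  6 to go: {2,5,6,7,9,10} 15  {2,6,7,8,9,10} 60  {4,5,6,8,9,10} 5  {5,6,7,8,9,10} 30
  7 to go: {1,4,5,6,8,9,10} 5  {2,5,6,7,8,9,10} 105  {3,4,5,6,8,9,10} 5  {4,5,6,7,8,9,10} 35
  8 to go: {1,3,4,5,6,8,9,10} 10  {1,4,5,6,7,8,9,10} 40  {2,4,5,6,7,8,9,10} 140  {3,4,5,6,7,8,9,10} 40
  9 to go: {0,1,3,4,5,6,8,9,10} 10  {1,2,4,5,6,7,8,9,10} 180  {1,3,4,5,6,7,8,9,10} 90  {2,3,4,5,6,7,8,9,10} 180
  if 0:z drops first: 450 orders
  if 2:b drops first: 100 orders
heap linearizations: 550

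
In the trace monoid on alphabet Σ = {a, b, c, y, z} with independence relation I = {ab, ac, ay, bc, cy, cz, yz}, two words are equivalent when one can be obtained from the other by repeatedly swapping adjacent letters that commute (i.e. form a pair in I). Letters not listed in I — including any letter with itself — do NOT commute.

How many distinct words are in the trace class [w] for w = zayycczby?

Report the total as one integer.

360

drop 0:z onto floor
drop 1:a onto {0:z}
drop 2:y onto floor
drop 3:y onto {2:y}
drop 4:c onto floor
drop 5:c onto {4:c}
drop 6:z onto {1:a}
drop 7:b onto {3:y, 6:z}
drop 8:y onto {7:b}
ground layer = {0:z, 2:y, 4:c}
drop-orders for the pieces not yet dropped (sum over which currently-grounded one goes next):
  1 to go: {5} 1  {8} 1
  2 to go: {4,5} 1  {5,8} 2  {7,8} 1
  3 to go: {3,7,8} 1  {4,5,8} 3  {5,7,8} 3  {6,7,8} 1
  4 to go: {1,6,7,8} 1  {2,3,7,8} 1  {3,5,7,8} 4  {3,6,7,8} 2  {4,5,7,8} 6  {5,6,7,8} 4
  5 to go: {0,1,6,7,8} 1  {1,3,6,7,8} 3  {1,5,6,7,8} 5  {2,3,5,7,8} 5  {2,3,6,7,8} 3  {3,4,5,7,8} 10  {3,5,6,7,8} 10  {4,5,6,7,8} 10
  6 to go: {0,1,3,6,7,8} 4  {0,1,5,6,7,8} 6  {1,2,3,6,7,8} 6  {1,3,5,6,7,8} 18  {1,4,5,6,7,8} 15  {2,3,4,5,7,8} 15  {2,3,5,6,7,8} 18  {3,4,5,6,7,8} 30
  7 to go: {0,1,2,3,6,7,8} 10  {0,1,3,5,6,7,8} 28  {0,1,4,5,6,7,8} 21  {1,2,3,5,6,7,8} 42  {1,3,4,5,6,7,8} 63  {2,3,4,5,6,7,8} 63
  if 0:z drops first: 168 orders
  if 2:y drops first: 112 orders
  if 4:c drops first: 80 orders
heap linearizations: 360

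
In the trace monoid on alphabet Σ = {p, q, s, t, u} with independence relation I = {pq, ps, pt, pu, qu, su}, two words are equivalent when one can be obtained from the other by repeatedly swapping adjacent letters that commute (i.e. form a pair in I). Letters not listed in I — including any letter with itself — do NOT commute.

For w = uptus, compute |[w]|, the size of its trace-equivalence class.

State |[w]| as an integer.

10

drop 0:u onto floor
drop 1:p onto floor
drop 2:t onto {0:u}
drop 3:u onto {2:t}
drop 4:s onto {2:t}
ground layer = {0:u, 1:p}
drop-orders for the pieces not yet dropped (sum over which currently-grounded one goes next):
  1 to go: {1} 1  {3} 1  {4} 1
  2 to go: {1,3} 2  {1,4} 2  {3,4} 2
  3 to go: {1,3,4} 6  {2,3,4} 2
  if 0:u drops first: 8 orders
  if 1:p drops first: 2 orders
heap linearizations: 10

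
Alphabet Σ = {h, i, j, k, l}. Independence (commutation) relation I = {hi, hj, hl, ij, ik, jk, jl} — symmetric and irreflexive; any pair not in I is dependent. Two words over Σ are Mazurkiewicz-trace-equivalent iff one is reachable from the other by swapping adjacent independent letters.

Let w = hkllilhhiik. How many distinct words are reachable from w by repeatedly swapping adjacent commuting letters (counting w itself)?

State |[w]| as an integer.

drop 0:h onto floor
drop 1:k onto {0:h}
drop 2:l onto {1:k}
drop 3:l onto {2:l}
drop 4:i onto {3:l}
drop 5:l onto {4:i}
drop 6:h onto {1:k}
drop 7:h onto {6:h}
drop 8:i onto {5:l}
drop 9:i onto {8:i}
drop 10:k onto {5:l, 7:h}
ground layer = {0:h}
drop-orders for the pieces not yet dropped (sum over which currently-grounded one goes next):
  1 to go: {9} 1  {10} 1
  2 to go: {7,10} 1  {8,9} 1  {9,10} 2
  3 to go: {6,7,10} 1  {7,9,10} 3  {8,9,10} 3
  4 to go: {5,8,9,10} 3  {6,7,9,10} 4  {7,8,9,10} 6
  5 to go: {4,5,8,9,10} 3  {5,7,8,9,10} 9  {6,7,8,9,10} 10
  6 to go: {3,4,5,8,9,10} 3  {4,5,7,8,9,10} 12  {5,6,7,8,9,10} 19
  7 to go: {2,3,4,5,8,9,10} 3  {3,4,5,7,8,9,10} 15  {4,5,6,7,8,9,10} 31
  8 to go: {2,3,4,5,7,8,9,10} 18  {3,4,5,6,7,8,9,10} 46
  9 to go: {2,3,4,5,6,7,8,9,10} 64
  if 0:h drops first: 64 orders

64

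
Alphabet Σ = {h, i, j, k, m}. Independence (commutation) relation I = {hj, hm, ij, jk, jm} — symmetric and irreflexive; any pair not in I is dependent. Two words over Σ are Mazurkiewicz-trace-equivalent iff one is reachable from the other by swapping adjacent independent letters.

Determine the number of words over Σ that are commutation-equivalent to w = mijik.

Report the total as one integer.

#0=m has no predecessor
#1=i depends on [0:m]
#2=j has no predecessor
#3=i depends on [1:i]
#4=k depends on [3:i]
sources: [0:m, 2:j]
N(rest) = Σ N(rest − s) over sources s of rest; N(one piece) = 1:
  size 1 → [2]=1  [4]=1
  size 2 → [2,4]=2  [3,4]=1
  size 3 → [1,3,4]=1  [2,3,4]=3
  first=0(m) contributes 4
  first=2(j) contributes 1
|[w]| = 5

5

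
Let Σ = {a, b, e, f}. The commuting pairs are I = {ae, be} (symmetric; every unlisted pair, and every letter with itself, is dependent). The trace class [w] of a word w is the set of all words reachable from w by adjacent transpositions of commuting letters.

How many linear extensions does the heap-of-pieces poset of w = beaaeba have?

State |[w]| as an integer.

#0=b has no predecessor
#1=e has no predecessor
#2=a depends on [0:b]
#3=a depends on [2:a]
#4=e depends on [1:e]
#5=b depends on [3:a]
#6=a depends on [5:b]
sources: [0:b, 1:e]
N(rest) = Σ N(rest − s) over sources s of rest; N(one piece) = 1:
  size 1 → [4]=1  [6]=1
  size 2 → [1,4]=1  [4,6]=2  [5,6]=1
  size 3 → [1,4,6]=3  [3,5,6]=1  [4,5,6]=3
  size 4 → [1,4,5,6]=6  [2,3,5,6]=1  [3,4,5,6]=4
  size 5 → [0,2,3,5,6]=1  [1,3,4,5,6]=10  [2,3,4,5,6]=5
  first=0(b) contributes 15
  first=1(e) contributes 6
|[w]| = 21

21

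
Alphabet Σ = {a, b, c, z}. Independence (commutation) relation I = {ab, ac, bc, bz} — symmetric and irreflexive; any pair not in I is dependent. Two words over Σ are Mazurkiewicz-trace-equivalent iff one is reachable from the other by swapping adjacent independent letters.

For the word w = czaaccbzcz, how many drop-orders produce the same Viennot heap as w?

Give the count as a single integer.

60

drop 0:c onto floor
drop 1:z onto {0:c}
drop 2:a onto {1:z}
drop 3:a onto {2:a}
drop 4:c onto {1:z}
drop 5:c onto {4:c}
drop 6:b onto floor
drop 7:z onto {3:a, 5:c}
drop 8:c onto {7:z}
drop 9:z onto {8:c}
ground layer = {0:c, 6:b}
drop-orders for the pieces not yet dropped (sum over which currently-grounded one goes next):
  1 to go: {6} 1  {9} 1
  2 to go: {6,9} 2  {8,9} 1
  3 to go: {6,8,9} 3  {7,8,9} 1
  4 to go: {3,7,8,9} 1  {5,7,8,9} 1  {6,7,8,9} 4
  5 to go: {2,3,7,8,9} 1  {3,5,7,8,9} 2  {3,6,7,8,9} 5  {4,5,7,8,9} 1  {5,6,7,8,9} 5
  6 to go: {2,3,5,7,8,9} 3  {2,3,6,7,8,9} 6  {3,4,5,7,8,9} 3  {3,5,6,7,8,9} 12  {4,5,6,7,8,9} 6
  7 to go: {2,3,4,5,7,8,9} 6  {2,3,5,6,7,8,9} 21  {3,4,5,6,7,8,9} 21
  8 to go: {1,2,3,4,5,7,8,9} 6  {2,3,4,5,6,7,8,9} 48
  if 0:c drops first: 54 orders
  if 6:b drops first: 6 orders
heap linearizations: 60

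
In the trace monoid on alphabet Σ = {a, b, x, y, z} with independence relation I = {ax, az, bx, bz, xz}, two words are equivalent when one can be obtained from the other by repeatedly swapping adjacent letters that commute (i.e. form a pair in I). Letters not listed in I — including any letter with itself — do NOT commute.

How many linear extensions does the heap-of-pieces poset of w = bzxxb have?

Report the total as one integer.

#0=b has no predecessor
#1=z has no predecessor
#2=x has no predecessor
#3=x depends on [2:x]
#4=b depends on [0:b]
sources: [0:b, 1:z, 2:x]
N(rest) = Σ N(rest − s) over sources s of rest; N(one piece) = 1:
  size 1 → [1]=1  [3]=1  [4]=1
  size 2 → [0,4]=1  [1,3]=2  [1,4]=2  [2,3]=1  [3,4]=2
  size 3 → [0,1,4]=3  [0,3,4]=3  [1,2,3]=3  [1,3,4]=6  [2,3,4]=3
  first=0(b) contributes 12
  first=1(z) contributes 6
  first=2(x) contributes 12
|[w]| = 30

30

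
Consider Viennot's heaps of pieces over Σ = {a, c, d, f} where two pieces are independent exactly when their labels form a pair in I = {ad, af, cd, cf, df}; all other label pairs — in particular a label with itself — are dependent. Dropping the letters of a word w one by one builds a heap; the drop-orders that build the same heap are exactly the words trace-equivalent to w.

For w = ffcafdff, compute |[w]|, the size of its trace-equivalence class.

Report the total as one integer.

#0=f has no predecessor
#1=f depends on [0:f]
#2=c has no predecessor
#3=a depends on [2:c]
#4=f depends on [1:f]
#5=d has no predecessor
#6=f depends on [4:f]
#7=f depends on [6:f]
sources: [0:f, 2:c, 5:d]
N(rest) = Σ N(rest − s) over sources s of rest; N(one piece) = 1:
  size 1 → [3]=1  [5]=1  [7]=1
  size 2 → [2,3]=1  [3,5]=2  [3,7]=2  [5,7]=2  [6,7]=1
  size 3 → [2,3,5]=3  [2,3,7]=3  [3,5,7]=6  [3,6,7]=3  [4,6,7]=1  [5,6,7]=3
  size 4 → [1,4,6,7]=1  [2,3,5,7]=12  [2,3,6,7]=6  [3,4,6,7]=4  [3,5,6,7]=12  [4,5,6,7]=4
  size 5 → [0,1,4,6,7]=1  [1,3,4,6,7]=5  [1,4,5,6,7]=5  [2,3,4,6,7]=10  [2,3,5,6,7]=30  [3,4,5,6,7]=20
  size 6 → [0,1,3,4,6,7]=6  [0,1,4,5,6,7]=6  [1,2,3,4,6,7]=15  [1,3,4,5,6,7]=30  [2,3,4,5,6,7]=60
  first=0(f) contributes 105
  first=2(c) contributes 42
  first=5(d) contributes 21
|[w]| = 168

168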